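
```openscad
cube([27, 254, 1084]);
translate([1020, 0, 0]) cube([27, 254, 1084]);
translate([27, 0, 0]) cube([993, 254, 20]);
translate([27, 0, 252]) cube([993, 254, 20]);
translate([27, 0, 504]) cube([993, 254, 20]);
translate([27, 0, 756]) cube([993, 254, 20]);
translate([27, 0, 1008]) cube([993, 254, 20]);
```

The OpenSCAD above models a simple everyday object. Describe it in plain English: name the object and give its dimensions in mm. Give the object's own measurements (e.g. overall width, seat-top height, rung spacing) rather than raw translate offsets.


An open bookshelf. Two side panels, each 27 mm thick, 254 mm deep and 1084 mm tall, stand 1047 mm apart (outside-to-outside). Between them sit 5 shelves, each 20 mm thick and 254 mm deep, spanning the full gap between the sides. The bottom shelf rests on the floor (its underside at z = 0) and the clear gap between one shelf's top and the next shelf's underside is 232 mm.


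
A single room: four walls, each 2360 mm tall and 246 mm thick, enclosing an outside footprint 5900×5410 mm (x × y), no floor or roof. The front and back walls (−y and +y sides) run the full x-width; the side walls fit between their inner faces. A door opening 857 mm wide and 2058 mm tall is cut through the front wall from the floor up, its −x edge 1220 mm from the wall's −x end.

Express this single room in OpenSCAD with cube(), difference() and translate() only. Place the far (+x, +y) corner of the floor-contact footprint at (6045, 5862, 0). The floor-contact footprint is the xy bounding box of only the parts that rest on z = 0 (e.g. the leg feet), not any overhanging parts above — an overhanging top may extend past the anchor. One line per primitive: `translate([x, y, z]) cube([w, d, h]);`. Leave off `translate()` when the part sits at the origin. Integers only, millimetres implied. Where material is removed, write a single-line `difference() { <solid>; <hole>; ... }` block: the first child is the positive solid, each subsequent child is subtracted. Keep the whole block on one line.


difference() { translate([145, 452, 0]) cube([5900, 246, 2360]); translate([1365, 452, 0]) cube([857, 246, 2058]); }
translate([145, 5616, 0]) cube([5900, 246, 2360]);
translate([145, 698, 0]) cube([246, 4918, 2360]);
translate([5799, 698, 0]) cube([246, 4918, 2360]);


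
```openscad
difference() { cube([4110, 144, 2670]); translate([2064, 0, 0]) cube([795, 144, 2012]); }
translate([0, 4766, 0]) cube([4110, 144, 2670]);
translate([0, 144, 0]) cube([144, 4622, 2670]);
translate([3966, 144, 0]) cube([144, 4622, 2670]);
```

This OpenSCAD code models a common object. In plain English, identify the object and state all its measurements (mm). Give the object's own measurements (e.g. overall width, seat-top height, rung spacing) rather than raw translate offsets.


A single room: four walls, each 2670 mm tall and 144 mm thick, enclosing an outside footprint 4110×4910 mm (x × y), no floor or roof. The front and back walls (−y and +y sides) run the full x-width; the side walls fit between their inner faces. A door opening 795 mm wide and 2012 mm tall is cut through the front wall from the floor up, its −x edge 2064 mm from the wall's −x end.


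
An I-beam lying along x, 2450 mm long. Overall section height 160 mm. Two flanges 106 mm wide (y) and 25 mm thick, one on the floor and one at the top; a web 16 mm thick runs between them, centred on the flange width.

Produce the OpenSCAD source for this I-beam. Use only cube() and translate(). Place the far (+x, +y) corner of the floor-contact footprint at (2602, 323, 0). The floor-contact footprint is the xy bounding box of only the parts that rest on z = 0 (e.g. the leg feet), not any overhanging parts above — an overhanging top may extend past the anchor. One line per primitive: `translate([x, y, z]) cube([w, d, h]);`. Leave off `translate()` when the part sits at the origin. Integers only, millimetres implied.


translate([152, 217, 0]) cube([2450, 106, 25]);
translate([152, 262, 25]) cube([2450, 16, 110]);
translate([152, 217, 135]) cube([2450, 106, 25]);


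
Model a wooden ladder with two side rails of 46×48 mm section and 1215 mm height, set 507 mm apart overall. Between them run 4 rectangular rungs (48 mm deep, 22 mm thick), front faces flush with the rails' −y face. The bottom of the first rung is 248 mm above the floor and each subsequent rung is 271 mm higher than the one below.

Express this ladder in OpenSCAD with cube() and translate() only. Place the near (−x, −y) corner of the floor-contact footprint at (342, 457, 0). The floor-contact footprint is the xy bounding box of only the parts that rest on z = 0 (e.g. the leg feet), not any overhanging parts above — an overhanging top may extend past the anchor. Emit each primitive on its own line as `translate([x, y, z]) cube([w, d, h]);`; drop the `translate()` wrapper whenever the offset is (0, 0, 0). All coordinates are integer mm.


// rung span = 507 - 2*46 = 415
// rung[k] z = 248 + k*271
translate([342, 457, 0]) cube([46, 48, 1215]);
translate([803, 457, 0]) cube([46, 48, 1215]);
translate([388, 457, 248]) cube([415, 48, 22]);
translate([388, 457, 519]) cube([415, 48, 22]);
translate([388, 457, 790]) cube([415, 48, 22]);
translate([388, 457, 1061]) cube([415, 48, 22]);


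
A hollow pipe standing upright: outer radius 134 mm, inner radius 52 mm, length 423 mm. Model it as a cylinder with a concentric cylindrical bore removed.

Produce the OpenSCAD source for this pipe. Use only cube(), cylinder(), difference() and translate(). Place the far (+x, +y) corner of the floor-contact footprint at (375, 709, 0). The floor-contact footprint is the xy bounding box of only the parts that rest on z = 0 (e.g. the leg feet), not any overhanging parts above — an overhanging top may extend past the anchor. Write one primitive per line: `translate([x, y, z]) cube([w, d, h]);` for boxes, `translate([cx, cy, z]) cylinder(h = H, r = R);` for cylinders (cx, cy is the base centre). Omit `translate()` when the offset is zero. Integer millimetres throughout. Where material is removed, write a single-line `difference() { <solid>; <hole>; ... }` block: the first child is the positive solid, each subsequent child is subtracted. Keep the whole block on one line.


difference() { translate([241, 575, 0]) cylinder(h = 423, r = 134); translate([241, 575, 0]) cylinder(h = 423, r = 52); }


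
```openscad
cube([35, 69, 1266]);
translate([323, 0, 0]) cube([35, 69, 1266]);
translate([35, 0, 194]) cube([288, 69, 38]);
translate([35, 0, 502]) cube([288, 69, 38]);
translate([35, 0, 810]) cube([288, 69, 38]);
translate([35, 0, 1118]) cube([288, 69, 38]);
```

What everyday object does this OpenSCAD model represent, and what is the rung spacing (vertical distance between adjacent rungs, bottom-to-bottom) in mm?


A ladder. The rung spacing is 308 mm.

Two tall 35×69 posts with 4 short bars between them — a ladder. Adjacent rungs sit at z = 194 and z = 502, so the spacing is 502 − 194 = 308 mm.


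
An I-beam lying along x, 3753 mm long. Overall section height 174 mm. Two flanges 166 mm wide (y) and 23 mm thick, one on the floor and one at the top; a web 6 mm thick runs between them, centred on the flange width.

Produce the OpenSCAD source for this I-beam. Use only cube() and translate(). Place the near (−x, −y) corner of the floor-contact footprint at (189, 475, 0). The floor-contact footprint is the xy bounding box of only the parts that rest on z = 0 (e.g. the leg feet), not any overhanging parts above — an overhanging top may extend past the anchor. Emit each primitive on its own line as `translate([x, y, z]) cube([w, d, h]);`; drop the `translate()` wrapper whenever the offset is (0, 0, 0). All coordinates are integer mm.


translate([189, 475, 0]) cube([3753, 166, 23]);
translate([189, 555, 23]) cube([3753, 6, 128]);
translate([189, 475, 151]) cube([3753, 166, 23]);


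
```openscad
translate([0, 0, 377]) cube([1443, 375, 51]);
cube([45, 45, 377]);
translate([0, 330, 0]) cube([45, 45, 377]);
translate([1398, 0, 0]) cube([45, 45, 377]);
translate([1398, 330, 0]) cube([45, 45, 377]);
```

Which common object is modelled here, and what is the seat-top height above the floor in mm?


A bench. The seat-top height is 428 mm.

A long slab on four corner posts — a bench. The slab sits at z = 377 with thickness 51, so the top is 377 + 51 = 428 mm.


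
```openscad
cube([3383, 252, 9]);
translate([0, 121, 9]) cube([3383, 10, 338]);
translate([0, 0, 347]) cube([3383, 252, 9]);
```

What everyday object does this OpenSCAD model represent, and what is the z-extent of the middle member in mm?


An I-beam. The web height is 338 mm.

Two wide flanges with a thin centred web — an I-beam. Overall 356 mm minus two 9 mm flanges gives a web of 356 − 2·9 = 338 mm.


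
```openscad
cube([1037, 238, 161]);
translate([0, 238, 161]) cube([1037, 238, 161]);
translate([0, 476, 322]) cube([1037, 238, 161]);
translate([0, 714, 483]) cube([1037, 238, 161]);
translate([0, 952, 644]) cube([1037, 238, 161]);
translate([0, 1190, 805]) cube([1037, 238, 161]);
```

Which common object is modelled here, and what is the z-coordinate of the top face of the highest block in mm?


A staircase. The total rise is 966 mm.

6 identical blocks, each offset up and back from the previous — a staircase. Each step is 161 mm tall and there are 6 of them, so the total rise is 6 × 161 = 966 mm.


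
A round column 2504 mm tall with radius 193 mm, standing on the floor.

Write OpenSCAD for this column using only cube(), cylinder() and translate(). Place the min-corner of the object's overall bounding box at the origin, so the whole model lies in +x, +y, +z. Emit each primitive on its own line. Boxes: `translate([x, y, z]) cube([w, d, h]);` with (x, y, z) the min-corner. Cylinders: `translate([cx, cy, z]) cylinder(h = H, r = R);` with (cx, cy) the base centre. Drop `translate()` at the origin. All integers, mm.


translate([193, 193, 0]) cylinder(h = 2504, r = 193);


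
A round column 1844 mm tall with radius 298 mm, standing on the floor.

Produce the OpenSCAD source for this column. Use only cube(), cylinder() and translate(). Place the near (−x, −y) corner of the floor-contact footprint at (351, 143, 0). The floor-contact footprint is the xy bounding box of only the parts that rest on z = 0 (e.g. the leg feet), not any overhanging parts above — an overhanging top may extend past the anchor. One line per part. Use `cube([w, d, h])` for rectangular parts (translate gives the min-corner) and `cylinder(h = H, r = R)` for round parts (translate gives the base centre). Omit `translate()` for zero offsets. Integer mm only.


translate([649, 441, 0]) cylinder(h = 1844, r = 298);


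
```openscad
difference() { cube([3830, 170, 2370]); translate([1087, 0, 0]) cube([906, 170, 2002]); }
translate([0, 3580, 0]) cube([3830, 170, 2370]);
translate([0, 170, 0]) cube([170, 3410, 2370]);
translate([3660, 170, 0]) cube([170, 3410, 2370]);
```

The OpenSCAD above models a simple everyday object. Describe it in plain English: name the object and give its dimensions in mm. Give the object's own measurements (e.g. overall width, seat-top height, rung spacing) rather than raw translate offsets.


A single room: four walls, each 2370 mm tall and 170 mm thick, enclosing an outside footprint 3830×3750 mm (x × y), no floor or roof. The front and back walls (−y and +y sides) run the full x-width; the side walls fit between their inner faces. A door opening 906 mm wide and 2002 mm tall is cut through the front wall from the floor up, its −x edge 1087 mm from the wall's −x end.


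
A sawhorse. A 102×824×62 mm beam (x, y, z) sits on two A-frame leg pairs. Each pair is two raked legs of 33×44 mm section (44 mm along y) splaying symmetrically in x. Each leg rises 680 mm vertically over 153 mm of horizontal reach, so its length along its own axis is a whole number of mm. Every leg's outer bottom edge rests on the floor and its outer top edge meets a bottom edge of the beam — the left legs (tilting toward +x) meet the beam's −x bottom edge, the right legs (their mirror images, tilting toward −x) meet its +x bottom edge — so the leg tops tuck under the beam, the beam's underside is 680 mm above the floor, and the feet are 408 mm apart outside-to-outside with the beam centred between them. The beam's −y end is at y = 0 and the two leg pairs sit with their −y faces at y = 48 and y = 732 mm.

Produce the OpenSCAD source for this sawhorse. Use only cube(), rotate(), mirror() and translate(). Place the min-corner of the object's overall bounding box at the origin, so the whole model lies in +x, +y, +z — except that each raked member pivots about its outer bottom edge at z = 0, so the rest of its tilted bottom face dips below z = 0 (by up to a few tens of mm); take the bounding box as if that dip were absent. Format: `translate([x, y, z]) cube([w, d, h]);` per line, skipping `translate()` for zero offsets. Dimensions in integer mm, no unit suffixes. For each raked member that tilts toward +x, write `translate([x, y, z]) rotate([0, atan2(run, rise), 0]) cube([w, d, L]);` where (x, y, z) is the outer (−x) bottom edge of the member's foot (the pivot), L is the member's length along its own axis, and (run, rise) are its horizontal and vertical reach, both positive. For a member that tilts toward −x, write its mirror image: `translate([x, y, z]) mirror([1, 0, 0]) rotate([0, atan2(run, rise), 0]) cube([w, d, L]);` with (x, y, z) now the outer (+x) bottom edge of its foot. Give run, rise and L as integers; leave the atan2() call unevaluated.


translate([153, 0, 680]) cube([102, 824, 62]);
translate([0, 48, 0]) rotate([0, atan2(153, 680), 0]) cube([33, 44, 697]);
translate([408, 48, 0]) mirror([1, 0, 0]) rotate([0, atan2(153, 680), 0]) cube([33, 44, 697]);
translate([0, 732, 0]) rotate([0, atan2(153, 680), 0]) cube([33, 44, 697]);
translate([408, 732, 0]) mirror([1, 0, 0]) rotate([0, atan2(153, 680), 0]) cube([33, 44, 697]);


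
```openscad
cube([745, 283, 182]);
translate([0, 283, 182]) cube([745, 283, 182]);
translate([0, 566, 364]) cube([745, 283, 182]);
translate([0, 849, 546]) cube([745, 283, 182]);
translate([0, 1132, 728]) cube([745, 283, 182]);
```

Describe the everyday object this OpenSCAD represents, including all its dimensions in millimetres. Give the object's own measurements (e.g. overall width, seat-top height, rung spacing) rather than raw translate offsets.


A straight staircase of 5 solid steps. Each step is 745 mm wide (x), 283 mm deep (y, the going) and 182 mm tall (the rise). The first step rests on the floor; each subsequent step sits one going further in +y and one rise higher in +z, directly behind and above the previous step with no overlap.


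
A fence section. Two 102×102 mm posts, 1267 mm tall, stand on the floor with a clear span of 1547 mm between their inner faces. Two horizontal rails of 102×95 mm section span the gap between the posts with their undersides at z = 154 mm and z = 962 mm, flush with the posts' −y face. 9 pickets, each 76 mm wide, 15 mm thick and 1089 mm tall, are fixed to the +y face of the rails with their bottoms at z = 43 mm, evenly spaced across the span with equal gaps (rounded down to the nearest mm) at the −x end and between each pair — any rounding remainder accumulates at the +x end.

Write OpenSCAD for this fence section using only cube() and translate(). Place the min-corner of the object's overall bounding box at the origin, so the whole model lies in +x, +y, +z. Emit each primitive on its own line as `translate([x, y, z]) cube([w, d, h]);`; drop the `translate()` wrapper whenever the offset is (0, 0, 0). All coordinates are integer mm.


cube([102, 102, 1267]);
translate([1649, 0, 0]) cube([102, 102, 1267]);
translate([102, 0, 154]) cube([1547, 102, 95]);
translate([102, 0, 962]) cube([1547, 102, 95]);
translate([188, 102, 43]) cube([76, 15, 1089]);
translate([350, 102, 43]) cube([76, 15, 1089]);
translate([512, 102, 43]) cube([76, 15, 1089]);
translate([674, 102, 43]) cube([76, 15, 1089]);
translate([836, 102, 43]) cube([76, 15, 1089]);
translate([998, 102, 43]) cube([76, 15, 1089]);
translate([1160, 102, 43]) cube([76, 15, 1089]);
translate([1322, 102, 43]) cube([76, 15, 1089]);
translate([1484, 102, 43]) cube([76, 15, 1089]);


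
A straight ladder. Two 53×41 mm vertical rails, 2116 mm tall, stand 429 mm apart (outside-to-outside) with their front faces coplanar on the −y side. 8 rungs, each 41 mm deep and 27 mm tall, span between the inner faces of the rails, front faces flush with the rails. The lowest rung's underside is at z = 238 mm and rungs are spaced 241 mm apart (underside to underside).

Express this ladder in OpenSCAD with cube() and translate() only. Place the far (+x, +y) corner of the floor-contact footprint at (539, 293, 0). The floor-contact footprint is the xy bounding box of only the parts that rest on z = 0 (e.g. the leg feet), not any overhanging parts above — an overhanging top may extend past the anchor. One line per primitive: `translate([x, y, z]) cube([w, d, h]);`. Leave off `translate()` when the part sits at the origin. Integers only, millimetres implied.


// rung span = 429 - 2*53 = 323
// rung[k] z = 238 + k*241
translate([110, 252, 0]) cube([53, 41, 2116]);
translate([486, 252, 0]) cube([53, 41, 2116]);
translate([163, 252, 238]) cube([323, 41, 27]);
translate([163, 252, 479]) cube([323, 41, 27]);
translate([163, 252, 720]) cube([323, 41, 27]);
translate([163, 252, 961]) cube([323, 41, 27]);
translate([163, 252, 1202]) cube([323, 41, 27]);
translate([163, 252, 1443]) cube([323, 41, 27]);
translate([163, 252, 1684]) cube([323, 41, 27]);
translate([163, 252, 1925]) cube([323, 41, 27]);


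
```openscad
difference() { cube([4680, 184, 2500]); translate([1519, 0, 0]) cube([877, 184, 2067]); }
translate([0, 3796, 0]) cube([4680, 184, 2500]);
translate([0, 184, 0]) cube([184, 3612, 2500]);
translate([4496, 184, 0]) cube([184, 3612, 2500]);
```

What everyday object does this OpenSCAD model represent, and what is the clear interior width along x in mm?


A single room. The interior width is 4312 mm.

Four walls enclosing a rectangle with a door in the front wall — a room. Outside width 4680 minus two 184 mm walls gives 4312 mm.


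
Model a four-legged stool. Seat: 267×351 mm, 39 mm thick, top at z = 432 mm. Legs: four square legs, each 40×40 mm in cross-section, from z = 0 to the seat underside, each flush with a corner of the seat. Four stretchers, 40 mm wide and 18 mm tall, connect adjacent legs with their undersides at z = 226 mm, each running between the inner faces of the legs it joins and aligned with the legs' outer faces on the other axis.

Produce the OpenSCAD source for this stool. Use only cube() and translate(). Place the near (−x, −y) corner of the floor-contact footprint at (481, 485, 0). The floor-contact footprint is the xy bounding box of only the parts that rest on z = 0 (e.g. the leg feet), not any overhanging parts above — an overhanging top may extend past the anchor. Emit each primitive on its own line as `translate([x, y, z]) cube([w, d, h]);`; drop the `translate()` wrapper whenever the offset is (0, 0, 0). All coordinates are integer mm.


translate([481, 485, 393]) cube([267, 351, 39]);
translate([481, 485, 0]) cube([40, 40, 393]);
translate([708, 485, 0]) cube([40, 40, 393]);
translate([481, 796, 0]) cube([40, 40, 393]);
translate([708, 796, 0]) cube([40, 40, 393]);
translate([521, 485, 226]) cube([187, 40, 18]);
translate([521, 796, 226]) cube([187, 40, 18]);
translate([481, 525, 226]) cube([40, 271, 18]);
translate([708, 525, 226]) cube([40, 271, 18]);


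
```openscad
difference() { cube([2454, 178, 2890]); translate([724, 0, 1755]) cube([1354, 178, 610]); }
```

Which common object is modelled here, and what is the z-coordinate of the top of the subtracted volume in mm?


A wall with a window opening. The window head height is 2365 mm.

A wall with a rectangular opening subtracted — a window. Sill at z = 1755, opening 610 mm tall, so the head is at 1755 + 610 = 2365 mm.


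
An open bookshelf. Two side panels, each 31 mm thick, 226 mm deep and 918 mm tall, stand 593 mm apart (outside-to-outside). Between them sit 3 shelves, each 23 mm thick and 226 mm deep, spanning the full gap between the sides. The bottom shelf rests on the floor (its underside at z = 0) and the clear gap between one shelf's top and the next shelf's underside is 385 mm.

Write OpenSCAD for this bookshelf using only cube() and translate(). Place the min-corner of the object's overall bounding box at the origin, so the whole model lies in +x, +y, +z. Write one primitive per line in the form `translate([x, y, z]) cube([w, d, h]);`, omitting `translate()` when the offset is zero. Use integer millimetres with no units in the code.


cube([31, 226, 918]);
translate([562, 0, 0]) cube([31, 226, 918]);
translate([31, 0, 0]) cube([531, 226, 23]);
translate([31, 0, 408]) cube([531, 226, 23]);
translate([31, 0, 816]) cube([531, 226, 23]);


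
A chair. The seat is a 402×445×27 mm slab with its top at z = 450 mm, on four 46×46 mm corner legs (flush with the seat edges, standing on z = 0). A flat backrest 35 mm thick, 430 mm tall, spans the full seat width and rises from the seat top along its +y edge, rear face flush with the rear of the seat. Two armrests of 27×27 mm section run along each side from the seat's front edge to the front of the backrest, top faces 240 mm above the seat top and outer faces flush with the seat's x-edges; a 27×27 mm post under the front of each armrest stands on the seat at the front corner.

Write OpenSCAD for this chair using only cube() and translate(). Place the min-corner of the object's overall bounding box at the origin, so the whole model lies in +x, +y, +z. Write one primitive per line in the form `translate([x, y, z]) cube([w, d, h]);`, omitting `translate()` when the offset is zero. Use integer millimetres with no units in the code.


translate([0, 0, 423]) cube([402, 445, 27]);
cube([46, 46, 423]);
translate([356, 0, 0]) cube([46, 46, 423]);
translate([0, 399, 0]) cube([46, 46, 423]);
translate([356, 399, 0]) cube([46, 46, 423]);
translate([0, 410, 450]) cube([402, 35, 430]);
translate([0, 0, 663]) cube([27, 410, 27]);
translate([375, 0, 663]) cube([27, 410, 27]);
translate([0, 0, 450]) cube([27, 27, 213]);
translate([375, 0, 450]) cube([27, 27, 213]);


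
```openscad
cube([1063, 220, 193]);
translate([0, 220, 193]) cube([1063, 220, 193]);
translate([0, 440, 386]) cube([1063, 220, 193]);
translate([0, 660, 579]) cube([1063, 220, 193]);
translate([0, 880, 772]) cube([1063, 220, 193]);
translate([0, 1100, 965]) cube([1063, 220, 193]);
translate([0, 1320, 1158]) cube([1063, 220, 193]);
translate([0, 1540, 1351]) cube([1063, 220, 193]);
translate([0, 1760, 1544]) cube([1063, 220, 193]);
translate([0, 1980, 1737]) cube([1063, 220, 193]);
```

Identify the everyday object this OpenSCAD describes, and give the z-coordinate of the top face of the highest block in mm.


A staircase. The total rise is 1930 mm.

10 identical blocks, each offset up and back from the previous — a staircase. Each step is 193 mm tall and there are 10 of them, so the total rise is 10 × 193 = 1930 mm.


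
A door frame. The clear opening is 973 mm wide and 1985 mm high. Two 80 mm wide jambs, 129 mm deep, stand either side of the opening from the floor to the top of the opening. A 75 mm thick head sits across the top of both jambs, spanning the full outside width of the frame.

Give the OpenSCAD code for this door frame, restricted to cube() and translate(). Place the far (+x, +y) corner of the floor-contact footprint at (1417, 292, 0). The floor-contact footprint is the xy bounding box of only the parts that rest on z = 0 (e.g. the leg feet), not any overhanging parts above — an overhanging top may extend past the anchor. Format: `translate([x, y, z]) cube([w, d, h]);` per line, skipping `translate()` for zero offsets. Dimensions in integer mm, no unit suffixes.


translate([284, 163, 0]) cube([80, 129, 1985]);
translate([1337, 163, 0]) cube([80, 129, 1985]);
translate([284, 163, 1985]) cube([1133, 129, 75]);


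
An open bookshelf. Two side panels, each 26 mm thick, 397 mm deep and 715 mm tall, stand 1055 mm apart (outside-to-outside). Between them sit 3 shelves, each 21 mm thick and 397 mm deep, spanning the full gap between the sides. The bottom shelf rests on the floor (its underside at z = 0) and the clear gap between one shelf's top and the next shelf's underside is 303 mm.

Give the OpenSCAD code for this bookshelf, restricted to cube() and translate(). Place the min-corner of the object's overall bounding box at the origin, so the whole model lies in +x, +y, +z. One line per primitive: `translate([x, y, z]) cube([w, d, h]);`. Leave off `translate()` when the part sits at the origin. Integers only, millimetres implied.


cube([26, 397, 715]);
translate([1029, 0, 0]) cube([26, 397, 715]);
translate([26, 0, 0]) cube([1003, 397, 21]);
translate([26, 0, 324]) cube([1003, 397, 21]);
translate([26, 0, 648]) cube([1003, 397, 21]);


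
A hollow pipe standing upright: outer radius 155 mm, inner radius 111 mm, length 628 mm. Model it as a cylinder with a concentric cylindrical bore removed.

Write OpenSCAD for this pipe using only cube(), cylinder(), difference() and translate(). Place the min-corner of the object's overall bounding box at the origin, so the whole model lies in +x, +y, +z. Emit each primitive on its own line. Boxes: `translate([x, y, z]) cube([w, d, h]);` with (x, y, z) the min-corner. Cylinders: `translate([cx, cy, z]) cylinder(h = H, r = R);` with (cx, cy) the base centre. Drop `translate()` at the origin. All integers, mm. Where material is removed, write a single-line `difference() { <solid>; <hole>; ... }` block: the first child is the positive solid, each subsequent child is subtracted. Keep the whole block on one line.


difference() { translate([155, 155, 0]) cylinder(h = 628, r = 155); translate([155, 155, 0]) cylinder(h = 628, r = 111); }


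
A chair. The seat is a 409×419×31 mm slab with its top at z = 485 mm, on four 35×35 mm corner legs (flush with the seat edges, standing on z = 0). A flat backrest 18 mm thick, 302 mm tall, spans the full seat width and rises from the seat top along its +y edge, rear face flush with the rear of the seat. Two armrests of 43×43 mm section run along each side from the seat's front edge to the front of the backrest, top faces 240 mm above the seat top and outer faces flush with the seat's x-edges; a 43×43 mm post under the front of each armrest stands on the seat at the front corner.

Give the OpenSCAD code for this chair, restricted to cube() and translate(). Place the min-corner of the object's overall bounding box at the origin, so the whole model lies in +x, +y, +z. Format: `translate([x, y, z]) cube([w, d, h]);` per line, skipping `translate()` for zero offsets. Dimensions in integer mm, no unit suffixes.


translate([0, 0, 454]) cube([409, 419, 31]);
cube([35, 35, 454]);
translate([374, 0, 0]) cube([35, 35, 454]);
translate([0, 384, 0]) cube([35, 35, 454]);
translate([374, 384, 0]) cube([35, 35, 454]);
translate([0, 401, 485]) cube([409, 18, 302]);
translate([0, 0, 682]) cube([43, 401, 43]);
translate([366, 0, 682]) cube([43, 401, 43]);
translate([0, 0, 485]) cube([43, 43, 197]);
translate([366, 0, 485]) cube([43, 43, 197]);


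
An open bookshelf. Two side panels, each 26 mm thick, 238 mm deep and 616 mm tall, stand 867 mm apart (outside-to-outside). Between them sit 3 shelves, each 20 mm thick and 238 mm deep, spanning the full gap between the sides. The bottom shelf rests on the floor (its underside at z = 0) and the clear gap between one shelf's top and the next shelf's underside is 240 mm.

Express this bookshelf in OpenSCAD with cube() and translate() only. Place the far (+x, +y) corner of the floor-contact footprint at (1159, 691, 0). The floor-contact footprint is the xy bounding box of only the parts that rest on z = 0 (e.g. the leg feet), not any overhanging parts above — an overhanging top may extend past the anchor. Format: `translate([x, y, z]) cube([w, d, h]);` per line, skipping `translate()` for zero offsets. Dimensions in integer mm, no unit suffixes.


translate([292, 453, 0]) cube([26, 238, 616]);
translate([1133, 453, 0]) cube([26, 238, 616]);
translate([318, 453, 0]) cube([815, 238, 20]);
translate([318, 453, 260]) cube([815, 238, 20]);
translate([318, 453, 520]) cube([815, 238, 20]);


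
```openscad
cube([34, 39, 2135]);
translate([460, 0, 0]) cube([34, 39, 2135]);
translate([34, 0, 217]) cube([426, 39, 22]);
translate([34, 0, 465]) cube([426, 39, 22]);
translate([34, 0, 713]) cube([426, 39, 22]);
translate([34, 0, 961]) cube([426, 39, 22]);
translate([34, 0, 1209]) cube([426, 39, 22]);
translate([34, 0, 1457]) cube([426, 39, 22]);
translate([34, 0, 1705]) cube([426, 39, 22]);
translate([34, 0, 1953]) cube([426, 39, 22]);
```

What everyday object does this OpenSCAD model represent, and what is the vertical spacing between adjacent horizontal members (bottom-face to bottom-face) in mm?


A ladder. The rung spacing is 248 mm.

Two tall 34×39 posts with 8 short bars between them — a ladder. Adjacent rungs sit at z = 217 and z = 465, so the spacing is 465 − 217 = 248 mm.


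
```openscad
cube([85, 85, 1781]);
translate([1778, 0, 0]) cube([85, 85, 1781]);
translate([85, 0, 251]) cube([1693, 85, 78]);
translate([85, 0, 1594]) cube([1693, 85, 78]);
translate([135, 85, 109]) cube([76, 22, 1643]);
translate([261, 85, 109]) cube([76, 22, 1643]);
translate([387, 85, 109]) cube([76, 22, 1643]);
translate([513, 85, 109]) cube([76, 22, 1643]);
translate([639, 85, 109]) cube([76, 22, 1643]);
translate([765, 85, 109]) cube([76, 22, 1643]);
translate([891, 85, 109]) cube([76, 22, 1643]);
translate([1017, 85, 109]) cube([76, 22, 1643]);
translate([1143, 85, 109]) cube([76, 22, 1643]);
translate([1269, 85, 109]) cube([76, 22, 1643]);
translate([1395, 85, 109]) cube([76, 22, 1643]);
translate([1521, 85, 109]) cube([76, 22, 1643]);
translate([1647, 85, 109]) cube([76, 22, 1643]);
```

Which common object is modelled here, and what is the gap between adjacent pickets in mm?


A fence section. The picket gap is 50 mm.

Two posts, two rails, 13 pickets — a fence section. Span 1693 mm holds 13 pickets of 76 mm with 14 equal gaps: ⌊(1693 − 13·76) / 14⌋ = 50 mm.


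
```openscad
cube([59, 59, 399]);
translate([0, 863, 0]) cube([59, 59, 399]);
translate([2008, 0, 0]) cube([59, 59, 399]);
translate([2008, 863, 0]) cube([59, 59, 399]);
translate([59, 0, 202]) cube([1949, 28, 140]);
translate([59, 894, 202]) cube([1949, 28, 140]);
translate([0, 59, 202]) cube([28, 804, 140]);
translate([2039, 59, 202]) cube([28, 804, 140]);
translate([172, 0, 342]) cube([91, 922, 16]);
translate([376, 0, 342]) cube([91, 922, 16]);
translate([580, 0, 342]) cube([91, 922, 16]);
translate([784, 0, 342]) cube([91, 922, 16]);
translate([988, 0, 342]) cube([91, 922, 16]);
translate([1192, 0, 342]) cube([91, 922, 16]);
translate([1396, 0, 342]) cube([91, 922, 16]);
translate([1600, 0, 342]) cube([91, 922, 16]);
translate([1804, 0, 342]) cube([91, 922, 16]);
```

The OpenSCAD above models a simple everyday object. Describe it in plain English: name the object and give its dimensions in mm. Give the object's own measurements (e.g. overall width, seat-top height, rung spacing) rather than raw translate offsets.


A bed frame 2067 mm long (x) by 922 mm wide (y). Four 59×59 mm corner posts, 399 mm tall, at the corners of the footprint. Four rails of 28 mm thickness and 140 mm height run between adjacent posts with their undersides at z = 202 mm, their outer faces flush with the outside of the frame (the two x-running rails run between the posts' inner faces; the two y-running rails run between the posts' inner faces). 9 slats, each 91 mm wide (x) and 16 mm thick, lie across the top of the two x-running rails, running the full 922 mm width of the frame in y; along x they sit between the end posts with a 113 mm gap after the −x posts and between neighbouring slats and before the +x posts.


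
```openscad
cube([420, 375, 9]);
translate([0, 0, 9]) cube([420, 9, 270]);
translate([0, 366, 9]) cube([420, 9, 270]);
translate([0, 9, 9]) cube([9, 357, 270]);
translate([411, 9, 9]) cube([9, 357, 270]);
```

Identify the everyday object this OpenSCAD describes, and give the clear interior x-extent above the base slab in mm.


An open box. The internal width is 402 mm.

A 420×375 base slab with four walls standing on it — an open box. The base is 420 mm wide and the walls are 9 mm thick, so the internal width is 420 − 2 × 9 = 402 mm.


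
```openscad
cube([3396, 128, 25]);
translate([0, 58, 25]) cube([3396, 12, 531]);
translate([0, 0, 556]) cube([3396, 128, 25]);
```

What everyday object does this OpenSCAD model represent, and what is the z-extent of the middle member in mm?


An I-beam. The web height is 531 mm.

Two wide flanges with a thin centred web — an I-beam. Overall 581 mm minus two 25 mm flanges gives a web of 581 − 2·25 = 531 mm.


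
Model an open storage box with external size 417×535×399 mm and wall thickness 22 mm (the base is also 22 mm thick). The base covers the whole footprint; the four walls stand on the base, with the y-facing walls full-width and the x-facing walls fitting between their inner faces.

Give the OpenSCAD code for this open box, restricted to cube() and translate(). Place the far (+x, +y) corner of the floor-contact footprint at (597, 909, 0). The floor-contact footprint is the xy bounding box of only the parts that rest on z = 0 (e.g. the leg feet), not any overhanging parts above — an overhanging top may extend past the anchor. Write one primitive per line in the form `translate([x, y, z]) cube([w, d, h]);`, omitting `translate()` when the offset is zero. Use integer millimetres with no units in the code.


translate([180, 374, 0]) cube([417, 535, 22]);
translate([180, 374, 22]) cube([417, 22, 377]);
translate([180, 887, 22]) cube([417, 22, 377]);
translate([180, 396, 22]) cube([22, 491, 377]);
translate([575, 396, 22]) cube([22, 491, 377]);


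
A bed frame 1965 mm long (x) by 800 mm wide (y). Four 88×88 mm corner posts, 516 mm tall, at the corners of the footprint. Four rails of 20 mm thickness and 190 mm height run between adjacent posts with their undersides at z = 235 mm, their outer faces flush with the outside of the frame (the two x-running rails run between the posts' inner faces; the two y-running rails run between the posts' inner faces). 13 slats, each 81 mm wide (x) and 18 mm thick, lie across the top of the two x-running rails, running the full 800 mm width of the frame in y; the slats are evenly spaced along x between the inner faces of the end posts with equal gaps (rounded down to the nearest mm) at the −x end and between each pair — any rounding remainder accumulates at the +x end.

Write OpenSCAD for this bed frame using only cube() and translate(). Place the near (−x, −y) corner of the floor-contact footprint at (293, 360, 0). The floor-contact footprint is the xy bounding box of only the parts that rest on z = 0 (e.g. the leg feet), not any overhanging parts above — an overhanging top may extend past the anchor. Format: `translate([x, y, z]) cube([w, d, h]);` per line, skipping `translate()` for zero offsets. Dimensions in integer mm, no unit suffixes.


translate([293, 360, 0]) cube([88, 88, 516]);
translate([293, 1072, 0]) cube([88, 88, 516]);
translate([2170, 360, 0]) cube([88, 88, 516]);
translate([2170, 1072, 0]) cube([88, 88, 516]);
translate([381, 360, 235]) cube([1789, 20, 190]);
translate([381, 1140, 235]) cube([1789, 20, 190]);
translate([293, 448, 235]) cube([20, 624, 190]);
translate([2238, 448, 235]) cube([20, 624, 190]);
translate([433, 360, 425]) cube([81, 800, 18]);
translate([566, 360, 425]) cube([81, 800, 18]);
translate([699, 360, 425]) cube([81, 800, 18]);
translate([832, 360, 425]) cube([81, 800, 18]);
translate([965, 360, 425]) cube([81, 800, 18]);
translate([1098, 360, 425]) cube([81, 800, 18]);
translate([1231, 360, 425]) cube([81, 800, 18]);
translate([1364, 360, 425]) cube([81, 800, 18]);
translate([1497, 360, 425]) cube([81, 800, 18]);
translate([1630, 360, 425]) cube([81, 800, 18]);
translate([1763, 360, 425]) cube([81, 800, 18]);
translate([1896, 360, 425]) cube([81, 800, 18]);
translate([2029, 360, 425]) cube([81, 800, 18]);


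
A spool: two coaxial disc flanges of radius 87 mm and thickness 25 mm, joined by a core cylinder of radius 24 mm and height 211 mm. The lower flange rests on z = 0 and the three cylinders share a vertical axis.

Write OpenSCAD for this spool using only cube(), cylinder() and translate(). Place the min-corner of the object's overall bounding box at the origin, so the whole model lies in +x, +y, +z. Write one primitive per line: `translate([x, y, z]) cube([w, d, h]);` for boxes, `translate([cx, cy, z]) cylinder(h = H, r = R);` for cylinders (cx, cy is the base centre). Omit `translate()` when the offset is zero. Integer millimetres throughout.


translate([87, 87, 0]) cylinder(h = 25, r = 87);
translate([87, 87, 25]) cylinder(h = 211, r = 24);
translate([87, 87, 236]) cylinder(h = 25, r = 87);


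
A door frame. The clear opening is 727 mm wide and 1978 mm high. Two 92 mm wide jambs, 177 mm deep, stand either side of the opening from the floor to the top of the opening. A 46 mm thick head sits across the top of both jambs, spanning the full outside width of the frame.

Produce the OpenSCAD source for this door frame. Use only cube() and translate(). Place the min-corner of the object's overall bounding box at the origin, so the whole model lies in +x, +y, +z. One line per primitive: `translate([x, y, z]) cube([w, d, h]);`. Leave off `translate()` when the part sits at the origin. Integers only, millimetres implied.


cube([92, 177, 1978]);
translate([819, 0, 0]) cube([92, 177, 1978]);
translate([0, 0, 1978]) cube([911, 177, 46]);


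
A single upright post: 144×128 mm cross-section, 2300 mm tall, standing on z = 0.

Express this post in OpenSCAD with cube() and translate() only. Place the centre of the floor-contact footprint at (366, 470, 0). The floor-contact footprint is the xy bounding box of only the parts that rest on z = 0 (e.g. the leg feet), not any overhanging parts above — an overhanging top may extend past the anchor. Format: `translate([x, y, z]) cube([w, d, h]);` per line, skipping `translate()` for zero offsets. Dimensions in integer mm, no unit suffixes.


translate([294, 406, 0]) cube([144, 128, 2300]);


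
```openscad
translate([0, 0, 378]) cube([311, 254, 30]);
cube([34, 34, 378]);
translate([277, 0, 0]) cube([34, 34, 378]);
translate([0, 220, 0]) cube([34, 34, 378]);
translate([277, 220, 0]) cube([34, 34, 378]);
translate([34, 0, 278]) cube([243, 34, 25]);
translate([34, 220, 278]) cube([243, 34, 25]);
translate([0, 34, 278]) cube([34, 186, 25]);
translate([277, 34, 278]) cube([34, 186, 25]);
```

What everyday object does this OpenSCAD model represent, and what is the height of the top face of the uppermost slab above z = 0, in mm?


A stool. The seat height is 408 mm.

A 311×254×30 slab at z = 378 on four corner posts — a stool. The seat top is 378 + 30 = 408 mm.


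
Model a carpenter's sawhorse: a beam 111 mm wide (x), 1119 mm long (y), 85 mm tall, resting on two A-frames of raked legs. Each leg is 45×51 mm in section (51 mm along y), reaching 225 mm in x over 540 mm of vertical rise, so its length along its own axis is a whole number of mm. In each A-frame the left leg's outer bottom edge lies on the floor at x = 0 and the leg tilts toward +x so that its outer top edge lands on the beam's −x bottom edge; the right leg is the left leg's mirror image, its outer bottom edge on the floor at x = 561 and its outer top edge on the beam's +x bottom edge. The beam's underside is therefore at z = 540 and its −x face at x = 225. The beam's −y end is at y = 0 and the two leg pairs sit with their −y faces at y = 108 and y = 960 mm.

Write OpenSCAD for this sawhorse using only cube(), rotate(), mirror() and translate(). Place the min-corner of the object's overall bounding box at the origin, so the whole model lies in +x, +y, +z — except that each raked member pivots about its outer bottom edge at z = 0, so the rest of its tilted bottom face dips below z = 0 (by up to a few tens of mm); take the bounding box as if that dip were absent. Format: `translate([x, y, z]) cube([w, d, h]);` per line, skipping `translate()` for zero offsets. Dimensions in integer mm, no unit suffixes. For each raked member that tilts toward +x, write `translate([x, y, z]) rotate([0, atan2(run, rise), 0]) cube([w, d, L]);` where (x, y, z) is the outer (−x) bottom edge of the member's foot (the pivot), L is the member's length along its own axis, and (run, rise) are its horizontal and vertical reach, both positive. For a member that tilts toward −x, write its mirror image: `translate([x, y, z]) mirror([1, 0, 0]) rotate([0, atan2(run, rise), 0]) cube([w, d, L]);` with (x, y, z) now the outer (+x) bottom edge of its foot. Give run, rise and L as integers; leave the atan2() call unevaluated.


translate([225, 0, 540]) cube([111, 1119, 85]);
translate([0, 108, 0]) rotate([0, atan2(225, 540), 0]) cube([45, 51, 585]);
translate([561, 108, 0]) mirror([1, 0, 0]) rotate([0, atan2(225, 540), 0]) cube([45, 51, 585]);
translate([0, 960, 0]) rotate([0, atan2(225, 540), 0]) cube([45, 51, 585]);
translate([561, 960, 0]) mirror([1, 0, 0]) rotate([0, atan2(225, 540), 0]) cube([45, 51, 585]);
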